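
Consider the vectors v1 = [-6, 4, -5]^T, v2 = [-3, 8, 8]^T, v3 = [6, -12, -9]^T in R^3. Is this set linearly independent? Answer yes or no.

no

Form the matrix with these vectors as rows and row reduce.
R2 ← R2 − (1/2)·R1: [0, 6, 21/2]
R3 ← R3 + R1: [0, -8, -14]
R3 ← R3 + (4/3)·R2: [0, 0, 0]
2 nonzero rows, so the 3 vectors span a space of dimension 2.
Since 2 < 3, the vectors are linearly dependent.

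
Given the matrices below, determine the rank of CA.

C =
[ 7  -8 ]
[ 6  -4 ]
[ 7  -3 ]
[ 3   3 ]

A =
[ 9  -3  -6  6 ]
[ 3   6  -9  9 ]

First compute CA:
[[ 39, -69,  30, -30],
 [ 42, -42,   0,   0],
 [ 54, -39, -15,  15],
 [ 36,   9, -45,  45]]
Now row reduce the product.
R2 ← R2 − (14/13)·R1: [0, 420/13, -420/13, 420/13]
R3 ← R3 − (18/13)·R1: [0, 735/13, -735/13, 735/13]
R4 ← R4 − (12/13)·R1: [0, 945/13, -945/13, 945/13]
R3 ← R3 − (7/4)·R2: [0, 0, 0, 0]
R4 ← R4 − (9/4)·R2: [0, 0, 0, 0]
2 nonzero rows, so rank(CA) = 2.

2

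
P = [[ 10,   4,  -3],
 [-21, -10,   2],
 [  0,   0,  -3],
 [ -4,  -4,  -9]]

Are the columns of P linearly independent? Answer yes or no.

yes

Row reduce P to echelon form.
R2 ← R2 + (21/10)·R1: [0, -8/5, -43/10]
R4 ← R4 + (2/5)·R1: [0, -12/5, -51/5]
R4 ← R4 − (3/2)·R2: [0, 0, -15/4]
R4 ← R4 − (5/4)·R3: [0, 0, 0]
3 pivots among 3 columns.
Every column is a pivot column, so the columns are linearly independent.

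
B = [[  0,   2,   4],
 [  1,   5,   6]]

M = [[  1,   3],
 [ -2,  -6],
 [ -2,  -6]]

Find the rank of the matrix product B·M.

1

First compute BM:
[[-12, -36],
 [-21, -63]]
Now row reduce the product.
R2 ← R2 − (7/4)·R1: [0, 0]
1 nonzero row, so rank(BM) = 1.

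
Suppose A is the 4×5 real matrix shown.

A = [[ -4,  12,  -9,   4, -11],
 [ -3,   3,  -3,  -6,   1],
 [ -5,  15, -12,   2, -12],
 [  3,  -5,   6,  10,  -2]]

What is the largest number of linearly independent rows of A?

3

Row reduce to echelon form.
R2 ← R2 − (3/4)·R1: [0, -6, 15/4, -9, 37/4]
R3 ← R3 − (5/4)·R1: [0, 0, -3/4, -3, 7/4]
R4 ← R4 + (3/4)·R1: [0, 4, -3/4, 13, -41/4]
R4 ← R4 + (2/3)·R2: [0, 0, 7/4, 7, -49/12]
R4 ← R4 + (7/3)·R3: [0, 0, 0, 0, 0]
Echelon form has 3 nonzero rows, so rank(A) = 3.
The rank gives the maximum number of linearly independent rows: 3.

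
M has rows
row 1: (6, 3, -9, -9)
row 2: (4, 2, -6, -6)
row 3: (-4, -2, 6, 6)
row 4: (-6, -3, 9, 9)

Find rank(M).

Row reduce to echelon form.
R2 ← R2 − (2/3)·R1: [0, 0, 0, 0]
R3 ← R3 + (2/3)·R1: [0, 0, 0, 0]
R4 ← R4 + R1: [0, 0, 0, 0]
Echelon form has 1 nonzero row, so rank(M) = 1.

1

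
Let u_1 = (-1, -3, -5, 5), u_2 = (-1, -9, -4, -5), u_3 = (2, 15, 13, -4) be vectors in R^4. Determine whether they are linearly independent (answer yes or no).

Form the matrix with these vectors as rows and row reduce.
R2 ← R2 − R1: [0, -6, 1, -10]
R3 ← R3 + (2)·R1: [0, 9, 3, 6]
R3 ← R3 + (3/2)·R2: [0, 0, 9/2, -9]
3 nonzero rows, so the 3 vectors span a space of dimension 3.
Since 3 = 3, the vectors are linearly independent.

yes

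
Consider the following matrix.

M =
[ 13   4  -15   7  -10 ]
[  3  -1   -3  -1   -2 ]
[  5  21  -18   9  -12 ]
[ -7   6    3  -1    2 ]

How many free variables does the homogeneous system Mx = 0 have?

Row reduce to echelon form.
R2 ← R2 − (3/13)·R1: [0, -25/13, 6/13, -34/13, 4/13]
R3 ← R3 − (5/13)·R1: [0, 253/13, -159/13, 82/13, -106/13]
R4 ← R4 + (7/13)·R1: [0, 106/13, -66/13, 36/13, -44/13]
R3 ← R3 + (253/25)·R2: [0, 0, -189/25, -504/25, -126/25]
R4 ← R4 + (106/25)·R2: [0, 0, -78/25, -208/25, -52/25]
R4 ← R4 − (26/63)·R3: [0, 0, 0, 0, 0]
3 nonzero rows, so rank(M) = 3.
M has 5 columns; by rank–nullity, nullity = 5 − 3 = 2.

2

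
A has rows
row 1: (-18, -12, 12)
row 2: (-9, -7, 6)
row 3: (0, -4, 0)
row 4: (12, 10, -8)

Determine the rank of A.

Row reduce to echelon form.
R2 ← R2 − (1/2)·R1: [0, -1, 0]
R4 ← R4 + (2/3)·R1: [0, 2, 0]
R3 ← R3 − (4)·R2: [0, 0, 0]
R4 ← R4 + (2)·R2: [0, 0, 0]
Echelon form has 2 nonzero rows, so rank(A) = 2.

2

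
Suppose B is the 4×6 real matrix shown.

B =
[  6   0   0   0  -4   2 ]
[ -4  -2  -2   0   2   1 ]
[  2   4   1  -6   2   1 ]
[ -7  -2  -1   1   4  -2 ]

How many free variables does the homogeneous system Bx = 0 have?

2

Row reduce to echelon form.
R2 ← R2 + (2/3)·R1: [0, -2, -2, 0, -2/3, 7/3]
R3 ← R3 − (1/3)·R1: [0, 4, 1, -6, 10/3, 1/3]
R4 ← R4 + (7/6)·R1: [0, -2, -1, 1, -2/3, 1/3]
R3 ← R3 + (2)·R2: [0, 0, -3, -6, 2, 5]
R4 ← R4 − R2: [0, 0, 1, 1, 0, -2]
R4 ← R4 + (1/3)·R3: [0, 0, 0, -1, 2/3, -1/3]
4 nonzero rows, so rank(B) = 4.
B has 6 columns; by rank–nullity, nullity = 6 − 4 = 2.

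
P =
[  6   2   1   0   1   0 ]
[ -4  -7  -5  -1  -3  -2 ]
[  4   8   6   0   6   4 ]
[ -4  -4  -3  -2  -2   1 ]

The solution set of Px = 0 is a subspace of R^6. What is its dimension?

2

Row reduce to echelon form.
R2 ← R2 + (2/3)·R1: [0, -17/3, -13/3, -1, -7/3, -2]
R3 ← R3 − (2/3)·R1: [0, 20/3, 16/3, 0, 16/3, 4]
R4 ← R4 + (2/3)·R1: [0, -8/3, -7/3, -2, -4/3, 1]
R3 ← R3 + (20/17)·R2: [0, 0, 4/17, -20/17, 44/17, 28/17]
R4 ← R4 − (8/17)·R2: [0, 0, -5/17, -26/17, -4/17, 33/17]
R4 ← R4 + (5/4)·R3: [0, 0, 0, -3, 3, 4]
4 nonzero rows, so rank(P) = 4.
P has 6 columns; by rank–nullity, nullity = 6 − 4 = 2.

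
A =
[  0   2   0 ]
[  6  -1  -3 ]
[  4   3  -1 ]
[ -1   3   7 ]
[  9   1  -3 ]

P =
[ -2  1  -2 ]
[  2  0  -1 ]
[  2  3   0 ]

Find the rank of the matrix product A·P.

3

First compute AP:
[[  4,   0,  -2],
 [-20,  -3, -11],
 [ -4,   1, -11],
 [ 22,  20,  -1],
 [-22,   0, -19]]
Now row reduce the product.
R2 ← R2 + (5)·R1: [0, -3, -21]
R3 ← R3 + R1: [0, 1, -13]
R4 ← R4 − (11/2)·R1: [0, 20, 10]
R5 ← R5 + (11/2)·R1: [0, 0, -30]
R3 ← R3 + (1/3)·R2: [0, 0, -20]
R4 ← R4 + (20/3)·R2: [0, 0, -130]
R4 ← R4 − (13/2)·R3: [0, 0, 0]
R5 ← R5 − (3/2)·R3: [0, 0, 0]
3 nonzero rows, so rank(AP) = 3.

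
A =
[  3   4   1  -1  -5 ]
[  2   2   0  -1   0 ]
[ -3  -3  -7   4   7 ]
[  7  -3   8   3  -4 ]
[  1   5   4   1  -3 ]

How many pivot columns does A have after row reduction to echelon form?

Row reduce to echelon form.
R2 ← R2 − (2/3)·R1: [0, -2/3, -2/3, -1/3, 10/3]
R3 ← R3 + R1: [0, 1, -6, 3, 2]
R4 ← R4 − (7/3)·R1: [0, -37/3, 17/3, 16/3, 23/3]
R5 ← R5 − (1/3)·R1: [0, 11/3, 11/3, 4/3, -4/3]
R3 ← R3 + (3/2)·R2: [0, 0, -7, 5/2, 7]
R4 ← R4 − (37/2)·R2: [0, 0, 18, 23/2, -54]
R5 ← R5 + (11/2)·R2: [0, 0, 0, -1/2, 17]
R4 ← R4 + (18/7)·R3: [0, 0, 0, 251/14, -36]
R5 ← R5 + (7/251)·R4: [0, 0, 0, 0, 4015/251]
Echelon form has 5 nonzero rows, so rank(A) = 5.
Each nonzero row contributes one pivot column: 5 pivot columns.

5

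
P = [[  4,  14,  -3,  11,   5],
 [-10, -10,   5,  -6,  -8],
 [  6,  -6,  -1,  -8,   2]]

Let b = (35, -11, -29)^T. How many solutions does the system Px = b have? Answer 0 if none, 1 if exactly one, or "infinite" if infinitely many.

infinite

Row reduce the augmented matrix [P | b].
R2 ← R2 + (5/2)·R1: [0, 25, -5/2, 43/2, 9/2, 153/2]
R3 ← R3 − (3/2)·R1: [0, -27, 7/2, -49/2, -11/2, -163/2]
R3 ← R3 + (27/25)·R2: [0, 0, 4/5, -32/25, -16/25, 28/25]
The echelon form has 3 nonzero rows, and every pivot lies in the first 5 columns, so rank(P) = rank([P|b]) = 3.
The system is consistent.
rank = 3 < 5 unknowns, so there are infinitely many solutions.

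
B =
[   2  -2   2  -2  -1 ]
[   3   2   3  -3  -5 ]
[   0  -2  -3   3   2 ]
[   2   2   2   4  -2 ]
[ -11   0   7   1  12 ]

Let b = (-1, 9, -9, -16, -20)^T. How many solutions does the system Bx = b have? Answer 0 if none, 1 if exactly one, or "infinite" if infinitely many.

Row reduce the augmented matrix [B | b].
R2 ← R2 − (3/2)·R1: [0, 5, 0, 0, -7/2, 21/2]
R4 ← R4 − R1: [0, 4, 0, 6, -1, -15]
R5 ← R5 + (11/2)·R1: [0, -11, 18, -10, 13/2, -51/2]
R3 ← R3 + (2/5)·R2: [0, 0, -3, 3, 3/5, -24/5]
R4 ← R4 − (4/5)·R2: [0, 0, 0, 6, 9/5, -117/5]
R5 ← R5 + (11/5)·R2: [0, 0, 18, -10, -6/5, -12/5]
R5 ← R5 + (6)·R3: [0, 0, 0, 8, 12/5, -156/5]
R5 ← R5 − (4/3)·R4: [0, 0, 0, 0, 0, 0]
The echelon form has 4 nonzero rows, and every pivot lies in the first 5 columns, so rank(B) = rank([B|b]) = 4.
The system is consistent.
rank = 4 < 5 unknowns, so there are infinitely many solutions.

infinite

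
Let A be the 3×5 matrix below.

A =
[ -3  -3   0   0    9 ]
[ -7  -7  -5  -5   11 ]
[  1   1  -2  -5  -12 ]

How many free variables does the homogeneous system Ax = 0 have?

2

Row reduce to echelon form.
R2 ← R2 − (7/3)·R1: [0, 0, -5, -5, -10]
R3 ← R3 + (1/3)·R1: [0, 0, -2, -5, -9]
R3 ← R3 − (2/5)·R2: [0, 0, 0, -3, -5]
3 nonzero rows, so rank(A) = 3.
A has 5 columns; by rank–nullity, nullity = 5 − 3 = 2.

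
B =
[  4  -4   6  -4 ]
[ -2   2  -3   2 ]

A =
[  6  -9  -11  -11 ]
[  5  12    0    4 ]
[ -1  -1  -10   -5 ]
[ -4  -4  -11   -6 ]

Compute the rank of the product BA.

First compute BA:
[[ 14, -74, -60, -66],
 [ -7,  37,  30,  33]]
Now row reduce the product.
R2 ← R2 + (1/2)·R1: [0, 0, 0, 0]
1 nonzero row, so rank(BA) = 1.

1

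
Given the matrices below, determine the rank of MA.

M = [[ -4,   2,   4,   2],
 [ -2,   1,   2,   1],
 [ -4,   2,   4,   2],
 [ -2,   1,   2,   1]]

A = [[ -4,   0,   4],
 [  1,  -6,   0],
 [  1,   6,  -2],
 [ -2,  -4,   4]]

First compute MA:
[[ 18,   4, -16],
 [  9,   2,  -8],
 [ 18,   4, -16],
 [  9,   2,  -8]]
Now row reduce the product.
R2 ← R2 − (1/2)·R1: [0, 0, 0]
R3 ← R3 − R1: [0, 0, 0]
R4 ← R4 − (1/2)·R1: [0, 0, 0]
1 nonzero row, so rank(MA) = 1.

1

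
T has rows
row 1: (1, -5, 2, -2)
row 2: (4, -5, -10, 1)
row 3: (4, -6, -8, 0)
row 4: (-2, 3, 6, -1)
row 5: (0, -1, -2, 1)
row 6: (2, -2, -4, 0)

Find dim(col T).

Row reduce to echelon form.
R2 ← R2 − (4)·R1: [0, 15, -18, 9]
R3 ← R3 − (4)·R1: [0, 14, -16, 8]
R4 ← R4 + (2)·R1: [0, -7, 10, -5]
R6 ← R6 − (2)·R1: [0, 8, -8, 4]
R3 ← R3 − (14/15)·R2: [0, 0, 4/5, -2/5]
R4 ← R4 + (7/15)·R2: [0, 0, 8/5, -4/5]
R5 ← R5 + (1/15)·R2: [0, 0, -16/5, 8/5]
R6 ← R6 − (8/15)·R2: [0, 0, 8/5, -4/5]
R4 ← R4 − (2)·R3: [0, 0, 0, 0]
R5 ← R5 + (4)·R3: [0, 0, 0, 0]
R6 ← R6 − (2)·R3: [0, 0, 0, 0]
Echelon form has 3 nonzero rows, so rank(T) = 3.
The column space has dimension equal to the rank: 3.

3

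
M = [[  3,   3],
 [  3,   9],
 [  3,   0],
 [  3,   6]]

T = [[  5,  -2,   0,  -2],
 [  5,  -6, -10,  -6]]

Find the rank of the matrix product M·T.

First compute MT:
[[ 30, -24, -30, -24],
 [ 60, -60, -90, -60],
 [ 15,  -6,   0,  -6],
 [ 45, -42, -60, -42]]
Now row reduce the product.
R2 ← R2 − (2)·R1: [0, -12, -30, -12]
R3 ← R3 − (1/2)·R1: [0, 6, 15, 6]
R4 ← R4 − (3/2)·R1: [0, -6, -15, -6]
R3 ← R3 + (1/2)·R2: [0, 0, 0, 0]
R4 ← R4 − (1/2)·R2: [0, 0, 0, 0]
2 nonzero rows, so rank(MT) = 2.

2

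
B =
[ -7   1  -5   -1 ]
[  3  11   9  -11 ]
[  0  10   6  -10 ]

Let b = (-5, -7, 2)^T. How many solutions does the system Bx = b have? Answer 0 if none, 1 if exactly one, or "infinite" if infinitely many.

Row reduce the augmented matrix [B | b].
R2 ← R2 + (3/7)·R1: [0, 80/7, 48/7, -80/7, -64/7]
R3 ← R3 − (7/8)·R2: [0, 0, 0, 0, 10]
The echelon form has 3 nonzero rows; the last pivot sits in the augmented column, so rank(B) = 2 but rank([B|b]) = 3.
Since the ranks differ, the system is inconsistent.
It has no solutions.

0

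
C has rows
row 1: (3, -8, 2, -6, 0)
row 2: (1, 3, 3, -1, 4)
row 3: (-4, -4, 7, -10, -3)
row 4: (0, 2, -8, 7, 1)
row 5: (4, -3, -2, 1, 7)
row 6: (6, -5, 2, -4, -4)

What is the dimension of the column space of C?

5

Row reduce to echelon form.
R2 ← R2 − (1/3)·R1: [0, 17/3, 7/3, 1, 4]
R3 ← R3 + (4/3)·R1: [0, -44/3, 29/3, -18, -3]
R5 ← R5 − (4/3)·R1: [0, 23/3, -14/3, 9, 7]
R6 ← R6 − (2)·R1: [0, 11, -2, 8, -4]
R3 ← R3 + (44/17)·R2: [0, 0, 267/17, -262/17, 125/17]
R4 ← R4 − (6/17)·R2: [0, 0, -150/17, 113/17, -7/17]
R5 ← R5 − (23/17)·R2: [0, 0, -133/17, 130/17, 27/17]
R6 ← R6 − (33/17)·R2: [0, 0, -111/17, 103/17, -200/17]
R4 ← R4 + (50/89)·R3: [0, 0, 0, -179/89, 331/89]
R5 ← R5 + (133/267)·R3: [0, 0, 0, -8/267, 1402/267]
R6 ← R6 + (37/89)·R3: [0, 0, 0, -31/89, -775/89]
R5 ← R5 − (8/537)·R4: [0, 0, 0, 0, 930/179]
R6 ← R6 − (31/179)·R4: [0, 0, 0, 0, -1674/179]
R6 ← R6 + (9/5)·R5: [0, 0, 0, 0, 0]
Echelon form has 5 nonzero rows, so rank(C) = 5.
The column space has dimension equal to the rank: 5.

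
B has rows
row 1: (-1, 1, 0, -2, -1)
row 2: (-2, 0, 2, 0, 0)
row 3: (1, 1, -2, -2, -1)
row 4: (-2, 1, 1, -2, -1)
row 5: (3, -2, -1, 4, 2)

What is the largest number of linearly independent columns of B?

2

Row reduce to echelon form.
R2 ← R2 − (2)·R1: [0, -2, 2, 4, 2]
R3 ← R3 + R1: [0, 2, -2, -4, -2]
R4 ← R4 − (2)·R1: [0, -1, 1, 2, 1]
R5 ← R5 + (3)·R1: [0, 1, -1, -2, -1]
R3 ← R3 + R2: [0, 0, 0, 0, 0]
R4 ← R4 − (1/2)·R2: [0, 0, 0, 0, 0]
R5 ← R5 + (1/2)·R2: [0, 0, 0, 0, 0]
Echelon form has 2 nonzero rows, so rank(B) = 2.
The rank gives the maximum number of linearly independent columns: 2.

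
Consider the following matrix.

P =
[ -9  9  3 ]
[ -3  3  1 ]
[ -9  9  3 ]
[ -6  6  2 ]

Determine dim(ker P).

2

Row reduce to echelon form.
R2 ← R2 − (1/3)·R1: [0, 0, 0]
R3 ← R3 − R1: [0, 0, 0]
R4 ← R4 − (2/3)·R1: [0, 0, 0]
1 nonzero row, so rank(P) = 1.
P has 3 columns; by rank–nullity, nullity = 3 − 1 = 2.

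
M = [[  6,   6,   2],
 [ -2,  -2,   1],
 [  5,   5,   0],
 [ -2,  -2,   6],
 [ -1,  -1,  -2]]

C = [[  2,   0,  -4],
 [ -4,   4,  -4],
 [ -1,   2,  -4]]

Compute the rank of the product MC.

1

First compute MC:
[[-14,  28, -56],
 [  3,  -6,  12],
 [-10,  20, -40],
 [ -2,   4,  -8],
 [  4,  -8,  16]]
Now row reduce the product.
R2 ← R2 + (3/14)·R1: [0, 0, 0]
R3 ← R3 − (5/7)·R1: [0, 0, 0]
R4 ← R4 − (1/7)·R1: [0, 0, 0]
R5 ← R5 + (2/7)·R1: [0, 0, 0]
1 nonzero row, so rank(MC) = 1.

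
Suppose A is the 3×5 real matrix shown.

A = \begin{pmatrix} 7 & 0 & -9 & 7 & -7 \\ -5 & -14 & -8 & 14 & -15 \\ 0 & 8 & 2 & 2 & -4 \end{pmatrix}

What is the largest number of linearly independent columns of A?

3

Row reduce to echelon form.
R2 ← R2 + (5/7)·R1: [0, -14, -101/7, 19, -20]
R3 ← R3 + (4/7)·R2: [0, 0, -306/49, 90/7, -108/7]
Echelon form has 3 nonzero rows, so rank(A) = 3.
The rank gives the maximum number of linearly independent columns: 3.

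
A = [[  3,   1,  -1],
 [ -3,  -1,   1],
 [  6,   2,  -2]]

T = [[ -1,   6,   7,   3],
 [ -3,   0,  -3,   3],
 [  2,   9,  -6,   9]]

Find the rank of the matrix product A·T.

First compute AT:
[[ -8,   9,  24,   3],
 [  8,  -9, -24,  -3],
 [-16,  18,  48,   6]]
Now row reduce the product.
R2 ← R2 + R1: [0, 0, 0, 0]
R3 ← R3 − (2)·R1: [0, 0, 0, 0]
1 nonzero row, so rank(AT) = 1.

1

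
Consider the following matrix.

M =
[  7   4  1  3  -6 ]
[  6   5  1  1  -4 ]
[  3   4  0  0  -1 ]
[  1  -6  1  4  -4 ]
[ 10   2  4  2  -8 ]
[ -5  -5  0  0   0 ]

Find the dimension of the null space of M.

1

Row reduce to echelon form.
R2 ← R2 − (6/7)·R1: [0, 11/7, 1/7, -11/7, 8/7]
R3 ← R3 − (3/7)·R1: [0, 16/7, -3/7, -9/7, 11/7]
R4 ← R4 − (1/7)·R1: [0, -46/7, 6/7, 25/7, -22/7]
R5 ← R5 − (10/7)·R1: [0, -26/7, 18/7, -16/7, 4/7]
R6 ← R6 + (5/7)·R1: [0, -15/7, 5/7, 15/7, -30/7]
R3 ← R3 − (16/11)·R2: [0, 0, -7/11, 1, -1/11]
R4 ← R4 + (46/11)·R2: [0, 0, 16/11, -3, 18/11]
R5 ← R5 + (26/11)·R2: [0, 0, 32/11, -6, 36/11]
R6 ← R6 + (15/11)·R2: [0, 0, 10/11, 0, -30/11]
R4 ← R4 + (16/7)·R3: [0, 0, 0, -5/7, 10/7]
R5 ← R5 + (32/7)·R3: [0, 0, 0, -10/7, 20/7]
R6 ← R6 + (10/7)·R3: [0, 0, 0, 10/7, -20/7]
R5 ← R5 − (2)·R4: [0, 0, 0, 0, 0]
R6 ← R6 + (2)·R4: [0, 0, 0, 0, 0]
4 nonzero rows, so rank(M) = 4.
M has 5 columns; by rank–nullity, nullity = 5 − 4 = 1.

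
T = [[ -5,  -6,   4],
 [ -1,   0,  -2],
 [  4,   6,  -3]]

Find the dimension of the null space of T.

Row reduce to echelon form.
R2 ← R2 − (1/5)·R1: [0, 6/5, -14/5]
R3 ← R3 + (4/5)·R1: [0, 6/5, 1/5]
R3 ← R3 − R2: [0, 0, 3]
3 nonzero rows, so rank(T) = 3.
T has 3 columns; by rank–nullity, nullity = 3 − 3 = 0.

0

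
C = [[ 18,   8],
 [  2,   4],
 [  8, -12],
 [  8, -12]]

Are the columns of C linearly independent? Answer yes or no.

Row reduce C to echelon form.
R2 ← R2 − (1/9)·R1: [0, 28/9]
R3 ← R3 − (4/9)·R1: [0, -140/9]
R4 ← R4 − (4/9)·R1: [0, -140/9]
R3 ← R3 + (5)·R2: [0, 0]
R4 ← R4 + (5)·R2: [0, 0]
2 pivots among 2 columns.
Every column is a pivot column, so the columns are linearly independent.

yes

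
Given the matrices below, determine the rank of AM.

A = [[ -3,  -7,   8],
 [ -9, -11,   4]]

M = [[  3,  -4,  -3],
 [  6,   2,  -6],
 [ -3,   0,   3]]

First compute AM:
[[-75,  -2,  75],
 [-105,  14, 105]]
Now row reduce the product.
R2 ← R2 − (7/5)·R1: [0, 84/5, 0]
2 nonzero rows, so rank(AM) = 2.

2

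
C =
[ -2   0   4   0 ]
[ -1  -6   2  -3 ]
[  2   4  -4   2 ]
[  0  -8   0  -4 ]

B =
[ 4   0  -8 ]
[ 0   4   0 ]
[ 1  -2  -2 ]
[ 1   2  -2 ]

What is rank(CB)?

First compute CB:
[[ -4,  -8,   8],
 [ -5, -34,  10],
 [  6,  28, -12],
 [ -4, -40,   8]]
Now row reduce the product.
R2 ← R2 − (5/4)·R1: [0, -24, 0]
R3 ← R3 + (3/2)·R1: [0, 16, 0]
R4 ← R4 − R1: [0, -32, 0]
R3 ← R3 + (2/3)·R2: [0, 0, 0]
R4 ← R4 − (4/3)·R2: [0, 0, 0]
2 nonzero rows, so rank(CB) = 2.

2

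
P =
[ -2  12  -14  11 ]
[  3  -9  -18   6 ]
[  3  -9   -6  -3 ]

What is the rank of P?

Row reduce to echelon form.
R2 ← R2 + (3/2)·R1: [0, 9, -39, 45/2]
R3 ← R3 + (3/2)·R1: [0, 9, -27, 27/2]
R3 ← R3 − R2: [0, 0, 12, -9]
Echelon form has 3 nonzero rows, so rank(P) = 3.

3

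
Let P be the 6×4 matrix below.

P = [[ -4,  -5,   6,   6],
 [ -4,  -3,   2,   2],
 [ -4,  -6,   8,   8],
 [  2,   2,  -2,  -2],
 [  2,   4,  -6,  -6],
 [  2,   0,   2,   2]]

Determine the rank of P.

2

Row reduce to echelon form.
R2 ← R2 − R1: [0, 2, -4, -4]
R3 ← R3 − R1: [0, -1, 2, 2]
R4 ← R4 + (1/2)·R1: [0, -1/2, 1, 1]
R5 ← R5 + (1/2)·R1: [0, 3/2, -3, -3]
R6 ← R6 + (1/2)·R1: [0, -5/2, 5, 5]
R3 ← R3 + (1/2)·R2: [0, 0, 0, 0]
R4 ← R4 + (1/4)·R2: [0, 0, 0, 0]
R5 ← R5 − (3/4)·R2: [0, 0, 0, 0]
R6 ← R6 + (5/4)·R2: [0, 0, 0, 0]
Echelon form has 2 nonzero rows, so rank(P) = 2.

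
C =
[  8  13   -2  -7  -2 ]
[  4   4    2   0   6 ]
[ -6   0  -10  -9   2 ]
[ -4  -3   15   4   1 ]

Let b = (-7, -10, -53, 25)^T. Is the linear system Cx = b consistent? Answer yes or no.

yes

Row reduce the augmented matrix [C | b].
R2 ← R2 − (1/2)·R1: [0, -5/2, 3, 7/2, 7, -13/2]
R3 ← R3 + (3/4)·R1: [0, 39/4, -23/2, -57/4, 1/2, -233/4]
R4 ← R4 + (1/2)·R1: [0, 7/2, 14, 1/2, 0, 43/2]
R3 ← R3 + (39/10)·R2: [0, 0, 1/5, -3/5, 139/5, -418/5]
R4 ← R4 + (7/5)·R2: [0, 0, 91/5, 27/5, 49/5, 62/5]
R4 ← R4 − (91)·R3: [0, 0, 0, 60, -2520, 7620]
The echelon form has 4 nonzero rows, and every pivot lies in the first 5 columns, so rank(C) = rank([C|b]) = 4.
The system is consistent.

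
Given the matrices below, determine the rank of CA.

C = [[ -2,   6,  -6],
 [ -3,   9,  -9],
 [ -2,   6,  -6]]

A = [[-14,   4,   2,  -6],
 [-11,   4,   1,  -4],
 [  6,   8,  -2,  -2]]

First compute CA:
[[-74, -32,  14,   0],
 [-111, -48,  21,   0],
 [-74, -32,  14,   0]]
Now row reduce the product.
R2 ← R2 − (3/2)·R1: [0, 0, 0, 0]
R3 ← R3 − R1: [0, 0, 0, 0]
1 nonzero row, so rank(CA) = 1.

1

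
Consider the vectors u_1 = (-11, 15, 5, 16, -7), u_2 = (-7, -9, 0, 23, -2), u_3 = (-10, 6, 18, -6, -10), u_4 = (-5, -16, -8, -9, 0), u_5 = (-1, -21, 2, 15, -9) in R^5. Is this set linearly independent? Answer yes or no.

Form the matrix with these vectors as rows and row reduce.
R2 ← R2 − (7/11)·R1: [0, -204/11, -35/11, 141/11, 27/11]
R3 ← R3 − (10/11)·R1: [0, -84/11, 148/11, -226/11, -40/11]
R4 ← R4 − (5/11)·R1: [0, -251/11, -113/11, -179/11, 35/11]
R5 ← R5 − (1/11)·R1: [0, -246/11, 17/11, 149/11, -92/11]
R3 ← R3 − (7/17)·R2: [0, 0, 251/17, -439/17, -79/17]
R4 ← R4 − (251/204)·R2: [0, 0, -1297/204, -2179/68, 11/68]
R5 ← R5 − (41/34)·R2: [0, 0, 183/34, -65/34, -385/34]
R4 ← R4 + (1297/3012)·R3: [0, 0, 0, -65005/1506, -1385/753]
R5 ← R5 − (183/502)·R3: [0, 0, 0, 1883/251, -2417/251]
R5 ← R5 + (11298/65005)·R4: [0, 0, 0, 0, -129349/13001]
5 nonzero rows, so the 5 vectors span a space of dimension 5.
Since 5 = 5, the vectors are linearly independent.

yes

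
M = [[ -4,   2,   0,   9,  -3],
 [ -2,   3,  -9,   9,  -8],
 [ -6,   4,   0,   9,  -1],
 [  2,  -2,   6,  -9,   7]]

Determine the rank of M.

3

Row reduce to echelon form.
R2 ← R2 − (1/2)·R1: [0, 2, -9, 9/2, -13/2]
R3 ← R3 − (3/2)·R1: [0, 1, 0, -9/2, 7/2]
R4 ← R4 + (1/2)·R1: [0, -1, 6, -9/2, 11/2]
R3 ← R3 − (1/2)·R2: [0, 0, 9/2, -27/4, 27/4]
R4 ← R4 + (1/2)·R2: [0, 0, 3/2, -9/4, 9/4]
R4 ← R4 − (1/3)·R3: [0, 0, 0, 0, 0]
Echelon form has 3 nonzero rows, so rank(M) = 3.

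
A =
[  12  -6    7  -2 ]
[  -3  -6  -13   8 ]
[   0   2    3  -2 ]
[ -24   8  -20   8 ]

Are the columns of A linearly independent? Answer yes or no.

Row reduce A to echelon form.
R2 ← R2 + (1/4)·R1: [0, -15/2, -45/4, 15/2]
R4 ← R4 + (2)·R1: [0, -4, -6, 4]
R3 ← R3 + (4/15)·R2: [0, 0, 0, 0]
R4 ← R4 − (8/15)·R2: [0, 0, 0, 0]
2 pivots among 4 columns.
Only 2 < 4 pivot columns, so the columns are linearly dependent.

no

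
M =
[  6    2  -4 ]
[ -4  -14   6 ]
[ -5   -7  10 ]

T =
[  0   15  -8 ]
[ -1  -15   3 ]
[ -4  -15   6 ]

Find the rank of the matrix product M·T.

First compute MT:
[[ 14, 120, -66],
 [-10,  60,  26],
 [-33, -120,  79]]
Now row reduce the product.
R2 ← R2 + (5/7)·R1: [0, 1020/7, -148/7]
R3 ← R3 + (33/14)·R1: [0, 1140/7, -536/7]
R3 ← R3 − (19/17)·R2: [0, 0, -900/17]
3 nonzero rows, so rank(MT) = 3.

3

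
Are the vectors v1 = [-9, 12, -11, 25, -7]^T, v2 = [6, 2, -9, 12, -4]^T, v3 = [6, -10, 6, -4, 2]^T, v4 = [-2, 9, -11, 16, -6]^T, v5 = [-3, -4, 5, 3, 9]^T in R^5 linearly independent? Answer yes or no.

yes

Form the matrix with these vectors as rows and row reduce.
R2 ← R2 + (2/3)·R1: [0, 10, -49/3, 86/3, -26/3]
R3 ← R3 + (2/3)·R1: [0, -2, -4/3, 38/3, -8/3]
R4 ← R4 − (2/9)·R1: [0, 19/3, -77/9, 94/9, -40/9]
R5 ← R5 − (1/3)·R1: [0, -8, 26/3, -16/3, 34/3]
R3 ← R3 + (1/5)·R2: [0, 0, -23/5, 92/5, -22/5]
R4 ← R4 − (19/30)·R2: [0, 0, 161/90, -347/45, 47/45]
R5 ← R5 + (4/5)·R2: [0, 0, -22/5, 88/5, 22/5]
R4 ← R4 + (7/18)·R3: [0, 0, 0, -5/9, -2/3]
R5 ← R5 − (22/23)·R3: [0, 0, 0, 0, 198/23]
5 nonzero rows, so the 5 vectors span a space of dimension 5.
Since 5 = 5, the vectors are linearly independent.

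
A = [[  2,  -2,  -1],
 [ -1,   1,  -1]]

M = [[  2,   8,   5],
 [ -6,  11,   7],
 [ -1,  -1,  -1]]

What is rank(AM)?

First compute AM:
[[ 17,  -5,  -3],
 [ -7,   4,   3]]
Now row reduce the product.
R2 ← R2 + (7/17)·R1: [0, 33/17, 30/17]
2 nonzero rows, so rank(AM) = 2.

2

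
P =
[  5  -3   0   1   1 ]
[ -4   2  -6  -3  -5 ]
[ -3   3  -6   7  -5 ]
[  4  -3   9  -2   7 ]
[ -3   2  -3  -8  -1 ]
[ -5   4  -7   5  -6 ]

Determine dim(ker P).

Row reduce to echelon form.
R2 ← R2 + (4/5)·R1: [0, -2/5, -6, -11/5, -21/5]
R3 ← R3 + (3/5)·R1: [0, 6/5, -6, 38/5, -22/5]
R4 ← R4 − (4/5)·R1: [0, -3/5, 9, -14/5, 31/5]
R5 ← R5 + (3/5)·R1: [0, 1/5, -3, -37/5, -2/5]
R6 ← R6 + R1: [0, 1, -7, 6, -5]
R3 ← R3 + (3)·R2: [0, 0, -24, 1, -17]
R4 ← R4 − (3/2)·R2: [0, 0, 18, 1/2, 25/2]
R5 ← R5 + (1/2)·R2: [0, 0, -6, -17/2, -5/2]
R6 ← R6 + (5/2)·R2: [0, 0, -22, 1/2, -31/2]
R4 ← R4 + (3/4)·R3: [0, 0, 0, 5/4, -1/4]
R5 ← R5 − (1/4)·R3: [0, 0, 0, -35/4, 7/4]
R6 ← R6 − (11/12)·R3: [0, 0, 0, -5/12, 1/12]
R5 ← R5 + (7)·R4: [0, 0, 0, 0, 0]
R6 ← R6 + (1/3)·R4: [0, 0, 0, 0, 0]
4 nonzero rows, so rank(P) = 4.
P has 5 columns; by rank–nullity, nullity = 5 − 4 = 1.

1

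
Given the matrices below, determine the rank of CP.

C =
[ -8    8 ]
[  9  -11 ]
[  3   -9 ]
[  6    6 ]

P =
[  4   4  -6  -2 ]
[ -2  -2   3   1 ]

1

First compute CP:
[[-48, -48,  72,  24],
 [ 58,  58, -87, -29],
 [ 30,  30, -45, -15],
 [ 12,  12, -18,  -6]]
Now row reduce the product.
R2 ← R2 + (29/24)·R1: [0, 0, 0, 0]
R3 ← R3 + (5/8)·R1: [0, 0, 0, 0]
R4 ← R4 + (1/4)·R1: [0, 0, 0, 0]
1 nonzero row, so rank(CP) = 1.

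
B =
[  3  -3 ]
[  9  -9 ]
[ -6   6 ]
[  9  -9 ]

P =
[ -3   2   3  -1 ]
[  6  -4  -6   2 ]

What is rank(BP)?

First compute BP:
[[-27,  18,  27,  -9],
 [-81,  54,  81, -27],
 [ 54, -36, -54,  18],
 [-81,  54,  81, -27]]
Now row reduce the product.
R2 ← R2 − (3)·R1: [0, 0, 0, 0]
R3 ← R3 + (2)·R1: [0, 0, 0, 0]
R4 ← R4 − (3)·R1: [0, 0, 0, 0]
1 nonzero row, so rank(BP) = 1.

1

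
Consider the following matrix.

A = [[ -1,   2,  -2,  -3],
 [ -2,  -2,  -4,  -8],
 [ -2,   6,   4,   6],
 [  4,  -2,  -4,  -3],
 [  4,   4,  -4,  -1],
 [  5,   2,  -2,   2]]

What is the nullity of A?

Row reduce to echelon form.
R2 ← R2 − (2)·R1: [0, -6, 0, -2]
R3 ← R3 − (2)·R1: [0, 2, 8, 12]
R4 ← R4 + (4)·R1: [0, 6, -12, -15]
R5 ← R5 + (4)·R1: [0, 12, -12, -13]
R6 ← R6 + (5)·R1: [0, 12, -12, -13]
R3 ← R3 + (1/3)·R2: [0, 0, 8, 34/3]
R4 ← R4 + R2: [0, 0, -12, -17]
R5 ← R5 + (2)·R2: [0, 0, -12, -17]
R6 ← R6 + (2)·R2: [0, 0, -12, -17]
R4 ← R4 + (3/2)·R3: [0, 0, 0, 0]
R5 ← R5 + (3/2)·R3: [0, 0, 0, 0]
R6 ← R6 + (3/2)·R3: [0, 0, 0, 0]
3 nonzero rows, so rank(A) = 3.
A has 4 columns; by rank–nullity, nullity = 4 − 3 = 1.

1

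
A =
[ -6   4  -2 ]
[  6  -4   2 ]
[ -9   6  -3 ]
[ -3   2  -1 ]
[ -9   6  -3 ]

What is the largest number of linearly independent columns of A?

Row reduce to echelon form.
R2 ← R2 + R1: [0, 0, 0]
R3 ← R3 − (3/2)·R1: [0, 0, 0]
R4 ← R4 − (1/2)·R1: [0, 0, 0]
R5 ← R5 − (3/2)·R1: [0, 0, 0]
Echelon form has 1 nonzero row, so rank(A) = 1.
The rank gives the maximum number of linearly independent columns: 1.

1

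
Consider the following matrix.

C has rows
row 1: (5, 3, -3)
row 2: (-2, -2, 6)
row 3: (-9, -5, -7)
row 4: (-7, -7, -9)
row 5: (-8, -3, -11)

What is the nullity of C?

Row reduce to echelon form.
R2 ← R2 + (2/5)·R1: [0, -4/5, 24/5]
R3 ← R3 + (9/5)·R1: [0, 2/5, -62/5]
R4 ← R4 + (7/5)·R1: [0, -14/5, -66/5]
R5 ← R5 + (8/5)·R1: [0, 9/5, -79/5]
R3 ← R3 + (1/2)·R2: [0, 0, -10]
R4 ← R4 − (7/2)·R2: [0, 0, -30]
R5 ← R5 + (9/4)·R2: [0, 0, -5]
R4 ← R4 − (3)·R3: [0, 0, 0]
R5 ← R5 − (1/2)·R3: [0, 0, 0]
3 nonzero rows, so rank(C) = 3.
C has 3 columns; by rank–nullity, nullity = 3 − 3 = 0.

0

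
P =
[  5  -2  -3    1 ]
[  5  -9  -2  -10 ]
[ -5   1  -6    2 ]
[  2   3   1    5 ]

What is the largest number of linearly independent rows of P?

3

Row reduce to echelon form.
R2 ← R2 − R1: [0, -7, 1, -11]
R3 ← R3 + R1: [0, -1, -9, 3]
R4 ← R4 − (2/5)·R1: [0, 19/5, 11/5, 23/5]
R3 ← R3 − (1/7)·R2: [0, 0, -64/7, 32/7]
R4 ← R4 + (19/35)·R2: [0, 0, 96/35, -48/35]
R4 ← R4 + (3/10)·R3: [0, 0, 0, 0]
Echelon form has 3 nonzero rows, so rank(P) = 3.
The rank gives the maximum number of linearly independent rows: 3.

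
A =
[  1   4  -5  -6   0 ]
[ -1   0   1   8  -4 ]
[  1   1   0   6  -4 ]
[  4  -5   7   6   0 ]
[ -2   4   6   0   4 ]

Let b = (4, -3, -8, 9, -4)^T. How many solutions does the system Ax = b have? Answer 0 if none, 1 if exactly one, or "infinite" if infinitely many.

Row reduce the augmented matrix [A | b].
R2 ← R2 + R1: [0, 4, -4, 2, -4, 1]
R3 ← R3 − R1: [0, -3, 5, 12, -4, -12]
R4 ← R4 − (4)·R1: [0, -21, 27, 30, 0, -7]
R5 ← R5 + (2)·R1: [0, 12, -4, -12, 4, 4]
R3 ← R3 + (3/4)·R2: [0, 0, 2, 27/2, -7, -45/4]
R4 ← R4 + (21/4)·R2: [0, 0, 6, 81/2, -21, -7/4]
R5 ← R5 − (3)·R2: [0, 0, 8, -18, 16, 1]
R4 ← R4 − (3)·R3: [0, 0, 0, 0, 0, 32]
R5 ← R5 − (4)·R3: [0, 0, 0, -72, 44, 46]
Swap R4 ↔ R5
The echelon form has 5 nonzero rows; the last pivot sits in the augmented column, so rank(A) = 4 but rank([A|b]) = 5.
Since the ranks differ, the system is inconsistent.
It has no solutions.

0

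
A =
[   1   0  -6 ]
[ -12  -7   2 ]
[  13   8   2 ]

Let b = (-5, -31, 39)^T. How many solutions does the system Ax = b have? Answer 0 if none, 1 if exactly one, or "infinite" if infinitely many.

Row reduce the augmented matrix [A | b].
R2 ← R2 + (12)·R1: [0, -7, -70, -91]
R3 ← R3 − (13)·R1: [0, 8, 80, 104]
R3 ← R3 + (8/7)·R2: [0, 0, 0, 0]
The echelon form has 2 nonzero rows, and every pivot lies in the first 3 columns, so rank(A) = rank([A|b]) = 2.
The system is consistent.
rank = 2 < 3 unknowns, so there are infinitely many solutions.

infinite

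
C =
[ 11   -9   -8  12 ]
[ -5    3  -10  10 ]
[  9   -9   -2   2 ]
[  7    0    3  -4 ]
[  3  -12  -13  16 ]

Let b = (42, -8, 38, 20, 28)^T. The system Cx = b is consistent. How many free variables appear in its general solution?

0

Row reduce the augmented matrix [C | b].
R2 ← R2 + (5/11)·R1: [0, -12/11, -150/11, 170/11, 122/11]
R3 ← R3 − (9/11)·R1: [0, -18/11, 50/11, -86/11, 40/11]
R4 ← R4 − (7/11)·R1: [0, 63/11, 89/11, -128/11, -74/11]
R5 ← R5 − (3/11)·R1: [0, -105/11, -119/11, 140/11, 182/11]
R3 ← R3 − (3/2)·R2: [0, 0, 25, -31, -13]
R4 ← R4 + (21/4)·R2: [0, 0, -127/2, 139/2, 103/2]
R5 ← R5 − (35/4)·R2: [0, 0, 217/2, -245/2, -161/2]
R4 ← R4 + (127/50)·R3: [0, 0, 0, -231/25, 462/25]
R5 ← R5 − (217/50)·R3: [0, 0, 0, 301/25, -602/25]
R5 ← R5 + (43/33)·R4: [0, 0, 0, 0, 0]
The echelon form has 4 nonzero rows, and every pivot lies in the first 4 columns, so rank(C) = rank([C|b]) = 4.
The system is consistent.
Free variables = (unknowns) − (rank) = 4 − 4 = 0.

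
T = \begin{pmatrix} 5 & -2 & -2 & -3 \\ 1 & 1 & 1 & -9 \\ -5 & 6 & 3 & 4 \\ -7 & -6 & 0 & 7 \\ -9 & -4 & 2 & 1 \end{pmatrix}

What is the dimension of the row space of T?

3

Row reduce to echelon form.
R2 ← R2 − (1/5)·R1: [0, 7/5, 7/5, -42/5]
R3 ← R3 + R1: [0, 4, 1, 1]
R4 ← R4 + (7/5)·R1: [0, -44/5, -14/5, 14/5]
R5 ← R5 + (9/5)·R1: [0, -38/5, -8/5, -22/5]
R3 ← R3 − (20/7)·R2: [0, 0, -3, 25]
R4 ← R4 + (44/7)·R2: [0, 0, 6, -50]
R5 ← R5 + (38/7)·R2: [0, 0, 6, -50]
R4 ← R4 + (2)·R3: [0, 0, 0, 0]
R5 ← R5 + (2)·R3: [0, 0, 0, 0]
Echelon form has 3 nonzero rows, so rank(T) = 3.
The row space has dimension equal to the rank: 3.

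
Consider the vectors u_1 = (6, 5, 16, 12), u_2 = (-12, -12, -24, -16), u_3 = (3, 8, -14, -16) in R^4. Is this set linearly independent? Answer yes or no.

no

Form the matrix with these vectors as rows and row reduce.
R2 ← R2 + (2)·R1: [0, -2, 8, 8]
R3 ← R3 − (1/2)·R1: [0, 11/2, -22, -22]
R3 ← R3 + (11/4)·R2: [0, 0, 0, 0]
2 nonzero rows, so the 3 vectors span a space of dimension 2.
Since 2 < 3, the vectors are linearly dependent.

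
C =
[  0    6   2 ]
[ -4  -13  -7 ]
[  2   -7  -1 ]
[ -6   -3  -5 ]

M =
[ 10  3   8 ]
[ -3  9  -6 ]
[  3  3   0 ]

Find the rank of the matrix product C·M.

First compute CM:
[[-12,  60, -36],
 [-22, -150,  46],
 [ 38, -60,  58],
 [-66, -60, -30]]
Now row reduce the product.
R2 ← R2 − (11/6)·R1: [0, -260, 112]
R3 ← R3 + (19/6)·R1: [0, 130, -56]
R4 ← R4 − (11/2)·R1: [0, -390, 168]
R3 ← R3 + (1/2)·R2: [0, 0, 0]
R4 ← R4 − (3/2)·R2: [0, 0, 0]
2 nonzero rows, so rank(CM) = 2.

2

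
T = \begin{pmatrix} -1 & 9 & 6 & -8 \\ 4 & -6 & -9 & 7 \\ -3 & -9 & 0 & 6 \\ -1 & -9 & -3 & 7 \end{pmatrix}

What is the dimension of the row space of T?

Row reduce to echelon form.
R2 ← R2 + (4)·R1: [0, 30, 15, -25]
R3 ← R3 − (3)·R1: [0, -36, -18, 30]
R4 ← R4 − R1: [0, -18, -9, 15]
R3 ← R3 + (6/5)·R2: [0, 0, 0, 0]
R4 ← R4 + (3/5)·R2: [0, 0, 0, 0]
Echelon form has 2 nonzero rows, so rank(T) = 2.
The row space has dimension equal to the rank: 2.

2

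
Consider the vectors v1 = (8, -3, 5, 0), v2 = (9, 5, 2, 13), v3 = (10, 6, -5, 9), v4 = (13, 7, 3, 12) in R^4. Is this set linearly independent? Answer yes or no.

Form the matrix with these vectors as rows and row reduce.
R2 ← R2 − (9/8)·R1: [0, 67/8, -29/8, 13]
R3 ← R3 − (5/4)·R1: [0, 39/4, -45/4, 9]
R4 ← R4 − (13/8)·R1: [0, 95/8, -41/8, 12]
R3 ← R3 − (78/67)·R2: [0, 0, -471/67, -411/67]
R4 ← R4 − (95/67)·R2: [0, 0, 1/67, -431/67]
R4 ← R4 + (1/471)·R3: [0, 0, 0, -1012/157]
4 nonzero rows, so the 4 vectors span a space of dimension 4.
Since 4 = 4, the vectors are linearly independent.

yes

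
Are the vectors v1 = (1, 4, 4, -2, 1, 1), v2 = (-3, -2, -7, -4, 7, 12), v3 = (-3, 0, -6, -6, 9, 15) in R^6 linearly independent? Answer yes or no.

Form the matrix with these vectors as rows and row reduce.
R2 ← R2 + (3)·R1: [0, 10, 5, -10, 10, 15]
R3 ← R3 + (3)·R1: [0, 12, 6, -12, 12, 18]
R3 ← R3 − (6/5)·R2: [0, 0, 0, 0, 0, 0]
2 nonzero rows, so the 3 vectors span a space of dimension 2.
Since 2 < 3, the vectors are linearly dependent.

no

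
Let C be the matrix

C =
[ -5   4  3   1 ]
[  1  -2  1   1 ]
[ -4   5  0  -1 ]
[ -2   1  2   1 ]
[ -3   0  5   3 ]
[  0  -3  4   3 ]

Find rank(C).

2

Row reduce to echelon form.
R2 ← R2 + (1/5)·R1: [0, -6/5, 8/5, 6/5]
R3 ← R3 − (4/5)·R1: [0, 9/5, -12/5, -9/5]
R4 ← R4 − (2/5)·R1: [0, -3/5, 4/5, 3/5]
R5 ← R5 − (3/5)·R1: [0, -12/5, 16/5, 12/5]
R3 ← R3 + (3/2)·R2: [0, 0, 0, 0]
R4 ← R4 − (1/2)·R2: [0, 0, 0, 0]
R5 ← R5 − (2)·R2: [0, 0, 0, 0]
R6 ← R6 − (5/2)·R2: [0, 0, 0, 0]
Echelon form has 2 nonzero rows, so rank(C) = 2.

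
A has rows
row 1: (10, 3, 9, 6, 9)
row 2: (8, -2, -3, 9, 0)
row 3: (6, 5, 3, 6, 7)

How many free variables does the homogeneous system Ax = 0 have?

2

Row reduce to echelon form.
R2 ← R2 − (4/5)·R1: [0, -22/5, -51/5, 21/5, -36/5]
R3 ← R3 − (3/5)·R1: [0, 16/5, -12/5, 12/5, 8/5]
R3 ← R3 + (8/11)·R2: [0, 0, -108/11, 60/11, -40/11]
3 nonzero rows, so rank(A) = 3.
A has 5 columns; by rank–nullity, nullity = 5 − 3 = 2.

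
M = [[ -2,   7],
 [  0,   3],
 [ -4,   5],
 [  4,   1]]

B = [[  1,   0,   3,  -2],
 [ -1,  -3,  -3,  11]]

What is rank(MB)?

2

First compute MB:
[[ -9, -21, -27,  81],
 [ -3,  -9,  -9,  33],
 [ -9, -15, -27,  63],
 [  3,  -3,   9,   3]]
Now row reduce the product.
R2 ← R2 − (1/3)·R1: [0, -2, 0, 6]
R3 ← R3 − R1: [0, 6, 0, -18]
R4 ← R4 + (1/3)·R1: [0, -10, 0, 30]
R3 ← R3 + (3)·R2: [0, 0, 0, 0]
R4 ← R4 − (5)·R2: [0, 0, 0, 0]
2 nonzero rows, so rank(MB) = 2.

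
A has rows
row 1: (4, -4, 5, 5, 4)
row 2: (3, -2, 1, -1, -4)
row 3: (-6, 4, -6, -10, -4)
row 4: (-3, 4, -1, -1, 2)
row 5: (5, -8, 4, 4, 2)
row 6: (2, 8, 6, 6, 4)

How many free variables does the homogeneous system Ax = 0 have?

1

Row reduce to echelon form.
R2 ← R2 − (3/4)·R1: [0, 1, -11/4, -19/4, -7]
R3 ← R3 + (3/2)·R1: [0, -2, 3/2, -5/2, 2]
R4 ← R4 + (3/4)·R1: [0, 1, 11/4, 11/4, 5]
R5 ← R5 − (5/4)·R1: [0, -3, -9/4, -9/4, -3]
R6 ← R6 − (1/2)·R1: [0, 10, 7/2, 7/2, 2]
R3 ← R3 + (2)·R2: [0, 0, -4, -12, -12]
R4 ← R4 − R2: [0, 0, 11/2, 15/2, 12]
R5 ← R5 + (3)·R2: [0, 0, -21/2, -33/2, -24]
R6 ← R6 − (10)·R2: [0, 0, 31, 51, 72]
R4 ← R4 + (11/8)·R3: [0, 0, 0, -9, -9/2]
R5 ← R5 − (21/8)·R3: [0, 0, 0, 15, 15/2]
R6 ← R6 + (31/4)·R3: [0, 0, 0, -42, -21]
R5 ← R5 + (5/3)·R4: [0, 0, 0, 0, 0]
R6 ← R6 − (14/3)·R4: [0, 0, 0, 0, 0]
4 nonzero rows, so rank(A) = 4.
A has 5 columns; by rank–nullity, nullity = 5 − 4 = 1.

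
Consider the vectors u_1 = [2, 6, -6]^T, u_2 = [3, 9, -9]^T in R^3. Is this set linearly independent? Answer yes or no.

no

Form the matrix with these vectors as rows and row reduce.
R2 ← R2 − (3/2)·R1: [0, 0, 0]
1 nonzero row, so the 2 vectors span a space of dimension 1.
Since 1 < 2, the vectors are linearly dependent.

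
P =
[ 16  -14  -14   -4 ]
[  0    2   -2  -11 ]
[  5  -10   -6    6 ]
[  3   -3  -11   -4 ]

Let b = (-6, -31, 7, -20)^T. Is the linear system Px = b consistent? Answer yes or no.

yes

Row reduce the augmented matrix [P | b].
R3 ← R3 − (5/16)·R1: [0, -45/8, -13/8, 29/4, 71/8]
R4 ← R4 − (3/16)·R1: [0, -3/8, -67/8, -13/4, -151/8]
R3 ← R3 + (45/16)·R2: [0, 0, -29/4, -379/16, -1253/16]
R4 ← R4 + (3/16)·R2: [0, 0, -35/4, -85/16, -395/16]
R4 ← R4 − (35/29)·R3: [0, 0, 0, 675/29, 2025/29]
The echelon form has 4 nonzero rows, and every pivot lies in the first 4 columns, so rank(P) = rank([P|b]) = 4.
The system is consistent.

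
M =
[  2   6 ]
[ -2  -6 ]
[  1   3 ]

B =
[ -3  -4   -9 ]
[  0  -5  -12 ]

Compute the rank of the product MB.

1

First compute MB:
[[ -6, -38, -90],
 [  6,  38,  90],
 [ -3, -19, -45]]
Now row reduce the product.
R2 ← R2 + R1: [0, 0, 0]
R3 ← R3 − (1/2)·R1: [0, 0, 0]
1 nonzero row, so rank(MB) = 1.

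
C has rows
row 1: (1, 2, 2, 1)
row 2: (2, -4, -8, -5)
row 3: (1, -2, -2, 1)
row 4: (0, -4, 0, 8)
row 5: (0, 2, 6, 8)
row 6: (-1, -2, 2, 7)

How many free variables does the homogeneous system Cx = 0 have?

0

Row reduce to echelon form.
R2 ← R2 − (2)·R1: [0, -8, -12, -7]
R3 ← R3 − R1: [0, -4, -4, 0]
R6 ← R6 + R1: [0, 0, 4, 8]
R3 ← R3 − (1/2)·R2: [0, 0, 2, 7/2]
R4 ← R4 − (1/2)·R2: [0, 0, 6, 23/2]
R5 ← R5 + (1/4)·R2: [0, 0, 3, 25/4]
R4 ← R4 − (3)·R3: [0, 0, 0, 1]
R5 ← R5 − (3/2)·R3: [0, 0, 0, 1]
R6 ← R6 − (2)·R3: [0, 0, 0, 1]
R5 ← R5 − R4: [0, 0, 0, 0]
R6 ← R6 − R4: [0, 0, 0, 0]
4 nonzero rows, so rank(C) = 4.
C has 4 columns; by rank–nullity, nullity = 4 − 4 = 0.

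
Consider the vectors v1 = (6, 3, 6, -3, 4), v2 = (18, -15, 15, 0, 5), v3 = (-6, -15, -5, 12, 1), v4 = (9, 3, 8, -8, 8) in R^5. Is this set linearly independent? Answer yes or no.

yes

Form the matrix with these vectors as rows and row reduce.
R2 ← R2 − (3)·R1: [0, -24, -3, 9, -7]
R3 ← R3 + R1: [0, -12, 1, 9, 5]
R4 ← R4 − (3/2)·R1: [0, -3/2, -1, -7/2, 2]
R3 ← R3 − (1/2)·R2: [0, 0, 5/2, 9/2, 17/2]
R4 ← R4 − (1/16)·R2: [0, 0, -13/16, -65/16, 39/16]
R4 ← R4 + (13/40)·R3: [0, 0, 0, -13/5, 26/5]
4 nonzero rows, so the 4 vectors span a space of dimension 4.
Since 4 = 4, the vectors are linearly independent.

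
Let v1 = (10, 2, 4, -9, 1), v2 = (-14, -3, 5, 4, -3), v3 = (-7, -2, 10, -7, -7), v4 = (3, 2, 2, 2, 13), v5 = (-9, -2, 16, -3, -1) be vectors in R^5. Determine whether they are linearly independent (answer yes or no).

yes

Form the matrix with these vectors as rows and row reduce.
R2 ← R2 + (7/5)·R1: [0, -1/5, 53/5, -43/5, -8/5]
R3 ← R3 + (7/10)·R1: [0, -3/5, 64/5, -133/10, -63/10]
R4 ← R4 − (3/10)·R1: [0, 7/5, 4/5, 47/10, 127/10]
R5 ← R5 + (9/10)·R1: [0, -1/5, 98/5, -111/10, -1/10]
R3 ← R3 − (3)·R2: [0, 0, -19, 25/2, -3/2]
R4 ← R4 + (7)·R2: [0, 0, 75, -111/2, 3/2]
R5 ← R5 − R2: [0, 0, 9, -5/2, 3/2]
R4 ← R4 + (75/19)·R3: [0, 0, 0, -117/19, -84/19]
R5 ← R5 + (9/19)·R3: [0, 0, 0, 65/19, 15/19]
R5 ← R5 + (5/9)·R4: [0, 0, 0, 0, -5/3]
5 nonzero rows, so the 5 vectors span a space of dimension 5.
Since 5 = 5, the vectors are linearly independent.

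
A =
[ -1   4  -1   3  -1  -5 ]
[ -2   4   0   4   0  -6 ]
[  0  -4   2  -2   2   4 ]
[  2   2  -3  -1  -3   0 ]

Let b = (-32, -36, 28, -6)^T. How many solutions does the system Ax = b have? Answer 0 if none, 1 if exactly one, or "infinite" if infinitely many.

infinite

Row reduce the augmented matrix [A | b].
R2 ← R2 − (2)·R1: [0, -4, 2, -2, 2, 4, 28]
R4 ← R4 + (2)·R1: [0, 10, -5, 5, -5, -10, -70]
R3 ← R3 − R2: [0, 0, 0, 0, 0, 0, 0]
R4 ← R4 + (5/2)·R2: [0, 0, 0, 0, 0, 0, 0]
The echelon form has 2 nonzero rows, and every pivot lies in the first 6 columns, so rank(A) = rank([A|b]) = 2.
The system is consistent.
rank = 2 < 6 unknowns, so there are infinitely many solutions.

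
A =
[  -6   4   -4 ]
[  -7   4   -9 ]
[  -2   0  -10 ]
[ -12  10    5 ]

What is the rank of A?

Row reduce to echelon form.
R2 ← R2 − (7/6)·R1: [0, -2/3, -13/3]
R3 ← R3 − (1/3)·R1: [0, -4/3, -26/3]
R4 ← R4 − (2)·R1: [0, 2, 13]
R3 ← R3 − (2)·R2: [0, 0, 0]
R4 ← R4 + (3)·R2: [0, 0, 0]
Echelon form has 2 nonzero rows, so rank(A) = 2.

2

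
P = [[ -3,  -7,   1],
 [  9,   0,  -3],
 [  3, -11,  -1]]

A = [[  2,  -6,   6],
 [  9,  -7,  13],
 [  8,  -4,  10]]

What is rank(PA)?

2

First compute PA:
[[-61,  63, -99],
 [ -6, -42,  24],
 [-101,  63, -135]]
Now row reduce the product.
R2 ← R2 − (6/61)·R1: [0, -2940/61, 2058/61]
R3 ← R3 − (101/61)·R1: [0, -2520/61, 1764/61]
R3 ← R3 − (6/7)·R2: [0, 0, 0]
2 nonzero rows, so rank(PA) = 2.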